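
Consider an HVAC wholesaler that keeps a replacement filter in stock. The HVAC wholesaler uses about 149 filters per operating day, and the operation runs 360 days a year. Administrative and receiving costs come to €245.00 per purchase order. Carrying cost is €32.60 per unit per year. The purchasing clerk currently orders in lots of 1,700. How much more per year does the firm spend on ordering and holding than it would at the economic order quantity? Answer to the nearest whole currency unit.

Annual demand D = 149 × 360 = 53,640.
EOQ = √(2DS/H) = √(2 × 53,640 × 245 / 32.6) ≈ 897.91.
Cost at Q* = (D/Q*)S + (Q*/2)H = √(2DSH) ≈ €29,271.92.
Cost at Q = 1,700: (53,640/1,700)×245 + (1,700/2)×32.6 = €7,730.47 + €27,710.00 = €35,440.47.
Excess = €35,440.47 − €29,271.92 = €6,168.55.

Extra cost ≈ €6,169 per year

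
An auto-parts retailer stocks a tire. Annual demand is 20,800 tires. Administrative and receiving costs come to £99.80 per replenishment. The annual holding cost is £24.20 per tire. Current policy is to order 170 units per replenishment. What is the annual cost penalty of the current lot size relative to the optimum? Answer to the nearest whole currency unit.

Extra cost ≈ £4,244 per year

EOQ = √(2DS/H) = √(2 × 20,800 × 99.8 / 24.2) ≈ 414.19.
Cost at Q* = (D/Q*)S + (Q*/2)H = √(2DSH) ≈ £10,023.51.
Cost at Q = 170: (20,800/170)×99.8 + (170/2)×24.2 = £12,210.82 + £2,057.00 = £14,267.82.
Excess = £14,267.82 − £10,023.51 = £4,244.32.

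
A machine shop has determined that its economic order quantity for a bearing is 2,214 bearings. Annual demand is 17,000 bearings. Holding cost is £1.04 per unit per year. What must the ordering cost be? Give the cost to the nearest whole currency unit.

The basic EOQ model gives Q* = √(2DS/H); rearrange for the unknown.
From Q* = √(2DS/H): S = Q*²H / (2D) = 2,214² × 1.04 / (2 × 17,000) = 149.9373.

S ≈ £150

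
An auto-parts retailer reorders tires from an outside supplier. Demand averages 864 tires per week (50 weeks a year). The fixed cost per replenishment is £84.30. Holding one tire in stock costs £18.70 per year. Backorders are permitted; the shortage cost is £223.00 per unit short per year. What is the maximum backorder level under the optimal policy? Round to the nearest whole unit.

Annual demand D = 864 × 50 = 43,200.
With planned backorders, Q* = √(2DS/H) · √((H+B)/B).
√(2DS/H) = √(2 × 43,200 × 84.3 / 18.7) = 624.094.
√((H+B)/B) = √((18.7+223)/223) = 1.0411.
Q* ≈ 649.734.
S* = Q* · H/(H+B) = 649.734 × 18.7/241.7 ≈ 50.269.

S* ≈ 50 tires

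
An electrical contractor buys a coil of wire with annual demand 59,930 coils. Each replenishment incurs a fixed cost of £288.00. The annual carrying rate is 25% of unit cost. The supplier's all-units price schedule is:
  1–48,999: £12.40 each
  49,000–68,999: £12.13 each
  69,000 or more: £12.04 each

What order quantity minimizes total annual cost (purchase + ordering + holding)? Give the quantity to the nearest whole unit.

Q* ≈ 3,337 coils

Holding cost per unit per year at price C is H = 0.25·C.
Candidates are each tier's EOQ (if it falls in that tier) and each price-break quantity.
EOQ at £12.40 = 3337.0 (feasible in tier 1): TC = 59,930×£12.40 + (59,930/3337.0)×288 + (3337.0/2)×0.25×£12.40 = £753,476.61.
EOQ at £12.13 = 3373.9 < 49000, so use break Q=49000: TC = 59,930×£12.13 + (59,930/49000.0)×288 + (49000.0/2)×0.25×£12.13 = £801,599.39.
EOQ at £12.04 = 3386.5 < 69000, so use break Q=69000: TC = 59,930×£12.04 + (59,930/69000.0)×288 + (69000.0/2)×0.25×£12.04 = £825,652.34.
Lowest total cost is £753,476.61 at Q = 3337.0.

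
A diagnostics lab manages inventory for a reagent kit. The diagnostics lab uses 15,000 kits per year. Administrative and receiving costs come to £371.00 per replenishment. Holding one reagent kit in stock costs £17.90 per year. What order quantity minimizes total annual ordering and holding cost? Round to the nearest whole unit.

Q* ≈ 789 kits

EOQ = √(2DS / H) = √(2 × 15,000 × 371 / 17.9).
= √(11,130,000 / 17.9) = √621,787.7095 ≈ 788.535.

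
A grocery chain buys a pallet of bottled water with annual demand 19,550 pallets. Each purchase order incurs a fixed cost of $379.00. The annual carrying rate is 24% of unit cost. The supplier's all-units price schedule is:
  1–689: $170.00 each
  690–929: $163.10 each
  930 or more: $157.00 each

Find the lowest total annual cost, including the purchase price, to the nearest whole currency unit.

Holding cost per unit per year at price C is H = 0.24·C.
For each price level, check whether its EOQ is feasible; otherwise the best quantity at that price is the breakpoint.
EOQ at $170.00 = 602.7 (feasible in tier 1): TC = 19,550×$170.00 + (19,550/602.7)×379 + (602.7/2)×0.24×$170.00 = $3,348,088.84.
EOQ at $163.10 = 615.3 < 690, so use break Q=690: TC = 19,550×$163.10 + (19,550/690.0)×379 + (690.0/2)×0.24×$163.10 = $3,212,848.01.
EOQ at $157.00 = 627.1 < 930, so use break Q=930: TC = 19,550×$157.00 + (19,550/930.0)×379 + (930.0/2)×0.24×$157.00 = $3,094,838.35.
Lowest total cost among the candidates is at Q = 930.0.

TC* ≈ $3,094,838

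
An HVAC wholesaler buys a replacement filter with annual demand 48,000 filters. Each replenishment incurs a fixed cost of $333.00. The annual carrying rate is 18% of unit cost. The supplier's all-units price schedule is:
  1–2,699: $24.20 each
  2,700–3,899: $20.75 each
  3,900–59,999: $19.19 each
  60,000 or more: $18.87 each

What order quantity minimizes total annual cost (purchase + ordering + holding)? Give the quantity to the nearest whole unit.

Holding cost per unit per year at price C is H = 0.18·C.
Candidates are each tier's EOQ (if it falls in that tier) and each price-break quantity.
Tier 1 ($24.20): EOQ = 2709.0 exceeds tier's upper bound 2699, so this tier is dominated.
EOQ at $20.75 = 2925.6 (feasible in tier 2): TC = 48,000×$20.75 + (48,000/2925.6)×333 + (2925.6/2)×0.18×$20.75 = $1,006,927.05.
EOQ at $19.19 = 3042.2 < 3900, so use break Q=3900: TC = 48,000×$19.19 + (48,000/3900.0)×333 + (3900.0/2)×0.18×$19.19 = $931,954.15.
EOQ at $18.87 = 3067.9 < 60000, so use break Q=60000: TC = 48,000×$18.87 + (48,000/60000.0)×333 + (60000.0/2)×0.18×$18.87 = $1,007,924.40.
Lowest total cost is $931,954.15 at Q = 3900.0.

Q* ≈ 3,900 filters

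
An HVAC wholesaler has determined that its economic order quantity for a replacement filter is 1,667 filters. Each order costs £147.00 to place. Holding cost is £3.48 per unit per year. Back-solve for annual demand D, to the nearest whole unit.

D ≈ 32,893 filters per year

Invert the EOQ relation Q*² = 2DS/H.
From Q* = √(2DS/H): D = Q*²H / (2S) = 1,667² × 3.48 / (2 × 147) = 32892.972.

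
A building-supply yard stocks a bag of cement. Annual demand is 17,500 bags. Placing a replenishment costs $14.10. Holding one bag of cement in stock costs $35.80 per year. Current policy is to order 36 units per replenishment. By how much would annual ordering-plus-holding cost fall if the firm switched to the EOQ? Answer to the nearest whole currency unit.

Extra cost ≈ $3,295 per year

EOQ = √(2DS/H) = √(2 × 17,500 × 14.1 / 35.8) ≈ 117.41.
Cost at Q* = (D/Q*)S + (Q*/2)H = √(2DSH) ≈ $4,203.25.
Cost at Q = 36: (17,500/36)×14.1 + (36/2)×35.8 = $6,854.17 + $644.40 = $7,498.57.
Excess = $7,498.57 − $4,203.25 = $3,295.32.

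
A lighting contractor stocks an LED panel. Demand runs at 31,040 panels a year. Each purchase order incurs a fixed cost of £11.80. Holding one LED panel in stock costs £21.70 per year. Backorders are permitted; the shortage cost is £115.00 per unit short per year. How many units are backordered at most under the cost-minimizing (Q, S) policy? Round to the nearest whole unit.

With planned backorders, Q* = √(2DS/H) · √((H+B)/B).
√(2DS/H) = √(2 × 31,040 × 11.8 / 21.7) = 183.733.
√((H+B)/B) = √((21.7+115)/115) = 1.0903.
Q* ≈ 200.319.
S* = Q* · H/(H+B) = 200.319 × 21.7/136.7 ≈ 31.799.

S* ≈ 32 panels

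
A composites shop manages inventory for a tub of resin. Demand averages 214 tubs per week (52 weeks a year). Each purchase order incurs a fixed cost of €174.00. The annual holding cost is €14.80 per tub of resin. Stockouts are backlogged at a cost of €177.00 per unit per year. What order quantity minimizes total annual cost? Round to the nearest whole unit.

Q* ≈ 532 tubs

Annual demand D = 214 × 52 = 11,128.
With planned backorders, Q* = √(2DS/H) · √((H+B)/B).
√(2DS/H) = √(2 × 11,128 × 174 / 14.8) = 511.526.
√((H+B)/B) = √((14.8+177)/177) = 1.0410.
Q* ≈ 532.482.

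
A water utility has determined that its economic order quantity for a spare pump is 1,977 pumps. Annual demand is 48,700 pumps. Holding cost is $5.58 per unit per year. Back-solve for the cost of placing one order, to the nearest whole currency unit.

Squaring Q* = √(2DS/H) gives Q*² = 2DS/H.
From Q* = √(2DS/H): S = Q*²H / (2D) = 1,977² × 5.58 / (2 × 48,700) = 223.9178.

S ≈ $224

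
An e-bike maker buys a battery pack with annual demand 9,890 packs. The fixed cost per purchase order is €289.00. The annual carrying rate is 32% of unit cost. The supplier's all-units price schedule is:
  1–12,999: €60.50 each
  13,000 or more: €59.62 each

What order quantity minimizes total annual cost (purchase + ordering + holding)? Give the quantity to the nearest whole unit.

Holding cost per unit per year at price C is H = 0.32·C.
Candidates are each tier's EOQ (if it falls in that tier) and each price-break quantity.
EOQ at €60.50 = 543.4 (feasible in tier 1): TC = 9,890×€60.50 + (9,890/543.4)×289 + (543.4/2)×0.32×€60.50 = €608,864.98.
EOQ at €59.62 = 547.4 < 13000, so use break Q=13000: TC = 9,890×€59.62 + (9,890/13000.0)×289 + (13000.0/2)×0.32×€59.62 = €713,871.26.
Lowest total cost is €608,864.98 at Q = 543.4.

Q* ≈ 543 packs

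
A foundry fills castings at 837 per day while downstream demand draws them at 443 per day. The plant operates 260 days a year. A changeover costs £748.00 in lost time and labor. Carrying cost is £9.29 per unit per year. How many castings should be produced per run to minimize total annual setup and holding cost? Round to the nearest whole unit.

Q* ≈ 6,277 castings

Annual demand D = 443 × 260 = 115,180.
Production build-up factor (1 − d/p) = 1 − 443/837 = 0.4707.
Q* = √(2DS / (H(1 − d/p))) = √(2 × 115,180 × 748 / (9.29 × 0.4707)).
= √(172,309,280 / 4.3731) ≈ 6277.130.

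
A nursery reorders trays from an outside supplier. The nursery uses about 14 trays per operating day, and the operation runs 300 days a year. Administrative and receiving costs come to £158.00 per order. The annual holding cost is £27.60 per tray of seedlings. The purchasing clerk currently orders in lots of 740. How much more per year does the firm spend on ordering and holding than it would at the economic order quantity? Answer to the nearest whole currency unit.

Annual demand D = 14 × 300 = 4,200.
EOQ = √(2DS/H) = √(2 × 4,200 × 158 / 27.6) ≈ 219.29.
Cost at Q* = (D/Q*)S + (Q*/2)H = √(2DSH) ≈ £6,052.33.
Cost at Q = 740: (4,200/740)×158 + (740/2)×27.6 = £896.76 + £10,212.00 = £11,108.76.
Excess = £11,108.76 − £6,052.33 = £5,056.42.

Extra cost ≈ £5,056 per year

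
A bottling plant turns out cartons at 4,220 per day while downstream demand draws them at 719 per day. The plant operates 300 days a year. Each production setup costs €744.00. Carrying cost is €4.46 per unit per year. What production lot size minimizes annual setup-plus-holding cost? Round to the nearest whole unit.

Q* ≈ 9,314 cartons

Annual demand D = 719 × 300 = 215,700.
Production build-up factor (1 − d/p) = 1 − 719/4,220 = 0.8296.
Q* = √(2DS / (H(1 − d/p))) = √(2 × 215,700 × 744 / (4.46 × 0.8296)).
= √(320,961,600 / 3.7001) ≈ 9313.636.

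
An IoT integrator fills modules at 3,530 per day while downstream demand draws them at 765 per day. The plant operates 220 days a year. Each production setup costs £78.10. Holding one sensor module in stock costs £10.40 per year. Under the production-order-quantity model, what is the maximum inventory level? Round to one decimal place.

I_max ≈ 1,407.1 modules

Annual demand D = 765 × 220 = 168,300.
Production build-up factor (1 − d/p) = 1 − 765/3,530 = 0.7833.
Q* = √(2DS / (H(1 − d/p))) = √(2 × 168,300 × 78.1 / (10.4 × 0.7833)).
= √(26,288,460 / 8.1462) ≈ 1796.411.
Maximum inventory = Q*(1 − d/p) = 1796.411 × 0.7833 ≈ 1407.104.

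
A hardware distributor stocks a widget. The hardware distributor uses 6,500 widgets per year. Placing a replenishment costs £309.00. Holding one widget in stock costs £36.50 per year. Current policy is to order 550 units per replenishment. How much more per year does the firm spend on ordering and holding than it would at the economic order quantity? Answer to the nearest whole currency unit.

Extra cost ≈ £1,581 per year

EOQ = √(2DS/H) = √(2 × 6,500 × 309 / 36.5) ≈ 331.75.
Cost at Q* = (D/Q*)S + (Q*/2)H = √(2DSH) ≈ £12,108.70.
Cost at Q = 550: (6,500/550)×309 + (550/2)×36.5 = £3,651.82 + £10,037.50 = £13,689.32.
Excess = £13,689.32 − £12,108.70 = £1,580.62.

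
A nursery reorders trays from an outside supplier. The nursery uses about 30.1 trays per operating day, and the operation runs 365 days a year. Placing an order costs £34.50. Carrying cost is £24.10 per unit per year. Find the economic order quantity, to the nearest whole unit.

Q* ≈ 177 trays

Annual demand D = 30.1 × 365 = 10,986.5.
EOQ = √(2DS / H) = √(2 × 10,986.5 × 34.5 / 24.1).
= √(758,068.5 / 24.1) = √31,455.1245 ≈ 177.356.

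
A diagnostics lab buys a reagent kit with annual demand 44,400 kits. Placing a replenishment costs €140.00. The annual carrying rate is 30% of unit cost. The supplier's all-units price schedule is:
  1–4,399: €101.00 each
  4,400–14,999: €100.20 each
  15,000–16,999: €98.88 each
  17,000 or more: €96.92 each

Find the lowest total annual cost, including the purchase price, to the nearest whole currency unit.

TC* ≈ €4,503,808

Holding cost per unit per year at price C is H = 0.30·C.
Candidates are each tier's EOQ (if it falls in that tier) and each price-break quantity.
EOQ at €101.00 = 640.5 (feasible in tier 1): TC = 44,400×€101.00 + (44,400/640.5)×140 + (640.5/2)×0.30×€101.00 = €4,503,808.49.
EOQ at €100.20 = 643.1 < 4400, so use break Q=4400: TC = 44,400×€100.20 + (44,400/4400.0)×140 + (4400.0/2)×0.30×€100.20 = €4,516,424.73.
EOQ at €98.88 = 647.4 < 15000, so use break Q=15000: TC = 44,400×€98.88 + (44,400/15000.0)×140 + (15000.0/2)×0.30×€98.88 = €4,613,166.40.
EOQ at €96.92 = 653.9 < 17000, so use break Q=17000: TC = 44,400×€96.92 + (44,400/17000.0)×140 + (17000.0/2)×0.30×€96.92 = €4,550,759.65.
Lowest total cost among the candidates is at Q = 640.5.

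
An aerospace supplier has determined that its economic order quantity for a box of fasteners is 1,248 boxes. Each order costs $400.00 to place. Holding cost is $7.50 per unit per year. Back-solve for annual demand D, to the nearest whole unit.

D ≈ 14,602 boxes per year

Squaring Q* = √(2DS/H) gives Q*² = 2DS/H.
From Q* = √(2DS/H): D = Q*²H / (2S) = 1,248² × 7.5 / (2 × 400) = 14601.600.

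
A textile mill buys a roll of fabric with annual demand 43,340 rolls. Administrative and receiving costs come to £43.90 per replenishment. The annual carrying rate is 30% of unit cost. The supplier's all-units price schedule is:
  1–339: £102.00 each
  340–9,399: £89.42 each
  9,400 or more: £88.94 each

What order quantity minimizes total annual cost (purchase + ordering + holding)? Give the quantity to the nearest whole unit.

Holding cost per unit per year at price C is H = 0.30·C.
For each price level, check whether its EOQ is feasible; otherwise the best quantity at that price is the breakpoint.
Tier 1 (£102.00): EOQ = 352.6 exceeds tier's upper bound 339, so this tier is dominated.
EOQ at £89.42 = 376.6 (feasible in tier 2): TC = 43,340×£89.42 + (43,340/376.6)×43.9 + (376.6/2)×0.30×£89.42 = £3,885,566.25.
EOQ at £88.94 = 377.6 < 9400, so use break Q=9400: TC = 43,340×£88.94 + (43,340/9400.0)×43.9 + (9400.0/2)×0.30×£88.94 = £3,980,267.41.
Lowest total cost is £3,885,566.25 at Q = 376.6.

Q* ≈ 377 rolls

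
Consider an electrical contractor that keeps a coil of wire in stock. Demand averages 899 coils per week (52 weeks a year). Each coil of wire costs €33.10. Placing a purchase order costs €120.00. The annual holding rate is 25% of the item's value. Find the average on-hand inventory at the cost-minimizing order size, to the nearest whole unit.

Annual demand D = 899 × 52 = 46,748.
Holding cost H = 0.25 × €33.10 = €8.2750 per unit per year.
The optimal lot size = √(2DS/H) = √(2 × 46,748 × 120 / 8.275) ≈ 1164.40.
Average inventory = Q*/2 ≈ 1164.40 / 2 = 582.201.

Average inventory ≈ 582 coils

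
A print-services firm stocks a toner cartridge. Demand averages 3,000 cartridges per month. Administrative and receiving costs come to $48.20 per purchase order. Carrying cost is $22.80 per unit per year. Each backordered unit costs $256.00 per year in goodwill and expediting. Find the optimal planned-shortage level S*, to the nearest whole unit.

Annual demand D = 3,000 × 12 = 36,000.
With planned backorders, Q* = √(2DS/H) · √((H+B)/B).
√(2DS/H) = √(2 × 36,000 × 48.2 / 22.8) = 390.142.
√((H+B)/B) = √((22.8+256)/256) = 1.0436.
Q* ≈ 407.145.
S* = Q* · H/(H+B) = 407.145 × 22.8/278.8 ≈ 33.296.

S* ≈ 33 cartridges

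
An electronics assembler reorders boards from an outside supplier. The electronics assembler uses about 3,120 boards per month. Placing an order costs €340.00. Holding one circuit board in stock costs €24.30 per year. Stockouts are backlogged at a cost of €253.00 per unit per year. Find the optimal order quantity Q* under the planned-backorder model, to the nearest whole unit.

Annual demand D = 3,120 × 12 = 37,440.
With planned backorders, Q* = √(2DS/H) · √((H+B)/B).
√(2DS/H) = √(2 × 37,440 × 340 / 24.3) = 1023.574.
√((H+B)/B) = √((24.3+253)/253) = 1.0469.
Q* ≈ 1071.603.

Q* ≈ 1,072 boards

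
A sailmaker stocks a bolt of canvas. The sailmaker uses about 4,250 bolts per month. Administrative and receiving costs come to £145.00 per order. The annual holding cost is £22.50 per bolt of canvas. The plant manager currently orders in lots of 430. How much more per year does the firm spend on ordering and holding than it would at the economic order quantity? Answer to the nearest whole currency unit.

Extra cost ≈ £3,793 per year

Annual demand D = 4,250 × 12 = 51,000.
EOQ = √(2DS/H) = √(2 × 51,000 × 145 / 22.5) ≈ 810.76.
Cost at Q* = (D/Q*)S + (Q*/2)H = √(2DSH) ≈ £18,242.12.
Cost at Q = 430: (51,000/430)×145 + (430/2)×22.5 = £17,197.67 + £4,837.50 = £22,035.17.
Excess = £22,035.17 − £18,242.12 = £3,793.05.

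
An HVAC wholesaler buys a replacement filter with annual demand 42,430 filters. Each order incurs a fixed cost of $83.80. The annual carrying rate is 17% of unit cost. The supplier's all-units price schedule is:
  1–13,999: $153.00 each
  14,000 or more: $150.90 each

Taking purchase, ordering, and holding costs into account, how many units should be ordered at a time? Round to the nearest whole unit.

Holding cost per unit per year at price C is H = 0.17·C.
Evaluate total cost at each tier's feasible EOQ or, if the EOQ is below the tier, at the tier's minimum quantity.
EOQ at $153.00 = 522.9 (feasible in tier 1): TC = 42,430×$153.00 + (42,430/522.9)×83.8 + (522.9/2)×0.17×$153.00 = $6,505,390.15.
EOQ at $150.90 = 526.5 < 14000, so use break Q=14000: TC = 42,430×$150.90 + (42,430/14000.0)×83.8 + (14000.0/2)×0.17×$150.90 = $6,582,511.97.
Lowest total cost is $6,505,390.15 at Q = 522.9.

Q* ≈ 523 filters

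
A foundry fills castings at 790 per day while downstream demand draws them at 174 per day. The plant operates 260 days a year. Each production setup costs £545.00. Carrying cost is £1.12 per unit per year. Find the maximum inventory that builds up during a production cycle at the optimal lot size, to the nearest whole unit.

I_max ≈ 5,859 castings

Annual demand D = 174 × 260 = 45,240.
Production build-up factor (1 − d/p) = 1 − 174/790 = 0.7797.
Q* = √(2DS / (H(1 − d/p))) = √(2 × 45,240 × 545 / (1.12 × 0.7797)).
= √(49,311,600 / 0.8733) ≈ 7514.303.
Maximum inventory = Q*(1 − d/p) = 7514.303 × 0.7797 ≈ 5859.254.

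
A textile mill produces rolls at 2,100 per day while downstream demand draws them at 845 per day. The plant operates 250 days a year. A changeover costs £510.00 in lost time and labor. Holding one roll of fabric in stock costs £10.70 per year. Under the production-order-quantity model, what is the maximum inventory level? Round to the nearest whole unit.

Annual demand D = 845 × 250 = 211,250.
Production build-up factor (1 − d/p) = 1 − 845/2,100 = 0.5976.
Q* = √(2DS / (H(1 − d/p))) = √(2 × 211,250 × 510 / (10.7 × 0.5976)).
= √(215,475,000 / 6.3945) ≈ 5804.895.
Maximum inventory = Q*(1 − d/p) = 5804.895 × 0.5976 ≈ 3469.116.

I_max ≈ 3,469 rolls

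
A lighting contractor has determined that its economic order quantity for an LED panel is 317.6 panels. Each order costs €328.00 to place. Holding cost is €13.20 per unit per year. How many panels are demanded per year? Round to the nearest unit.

The basic EOQ model gives Q* = √(2DS/H); rearrange for the unknown.
From Q* = √(2DS/H): D = Q*²H / (2S) = 317.6² × 13.2 / (2 × 328) = 2029.696.

D ≈ 2,030 panels per year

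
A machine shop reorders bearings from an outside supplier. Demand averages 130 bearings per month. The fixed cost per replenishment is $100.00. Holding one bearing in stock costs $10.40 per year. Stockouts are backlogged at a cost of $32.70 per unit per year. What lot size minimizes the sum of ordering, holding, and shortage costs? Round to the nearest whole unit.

Annual demand D = 130 × 12 = 1,560.
With planned backorders, Q* = √(2DS/H) · √((H+B)/B).
√(2DS/H) = √(2 × 1,560 × 100 / 10.4) = 173.205.
√((H+B)/B) = √((10.4+32.7)/32.7) = 1.1481.
Q* ≈ 198.850.

Q* ≈ 199 bearings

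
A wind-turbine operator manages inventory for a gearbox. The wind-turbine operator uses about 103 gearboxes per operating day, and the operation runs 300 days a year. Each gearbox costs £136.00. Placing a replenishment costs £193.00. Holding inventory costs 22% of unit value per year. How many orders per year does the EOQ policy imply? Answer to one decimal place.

N ≈ 48.9 orders per year

Annual demand D = 103 × 300 = 30,900.
Holding cost H = 0.22 × £136.00 = £29.9200 per unit per year.
Q* = √(2DS/H) = √(2 × 30,900 × 193 / 29.92) ≈ 631.38.
Orders per year = D / Q* = 30,900 / 631.38 ≈ 48.940.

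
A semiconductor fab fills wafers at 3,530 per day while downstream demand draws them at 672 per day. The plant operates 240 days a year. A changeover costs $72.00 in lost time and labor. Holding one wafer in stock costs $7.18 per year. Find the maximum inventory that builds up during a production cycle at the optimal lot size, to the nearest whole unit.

Annual demand D = 672 × 240 = 161,280.
Production build-up factor (1 − d/p) = 1 − 672/3,530 = 0.8096.
Q* = √(2DS / (H(1 − d/p))) = √(2 × 161,280 × 72 / (7.18 × 0.8096)).
= √(23,224,320 / 5.8132) ≈ 1998.782.
Maximum inventory = Q*(1 − d/p) = 1998.782 × 0.8096 ≈ 1618.278.

I_max ≈ 1,618 wafers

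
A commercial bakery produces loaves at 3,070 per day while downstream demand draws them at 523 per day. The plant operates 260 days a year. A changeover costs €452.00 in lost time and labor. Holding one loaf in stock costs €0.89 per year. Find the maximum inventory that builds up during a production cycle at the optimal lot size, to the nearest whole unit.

Annual demand D = 523 × 260 = 135,980.
Production build-up factor (1 − d/p) = 1 − 523/3,070 = 0.8296.
Q* = √(2DS / (H(1 − d/p))) = √(2 × 135,980 × 452 / (0.89 × 0.8296)).
= √(122,925,920 / 0.7384) ≈ 12902.725.
Maximum inventory = Q*(1 − d/p) = 12902.725 × 0.8296 ≈ 10704.639.

I_max ≈ 10,705 loaves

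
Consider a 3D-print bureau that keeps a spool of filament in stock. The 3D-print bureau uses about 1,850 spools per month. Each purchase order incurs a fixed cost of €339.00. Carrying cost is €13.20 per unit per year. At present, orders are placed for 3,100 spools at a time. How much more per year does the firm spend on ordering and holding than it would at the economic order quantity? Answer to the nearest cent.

Extra cost ≈ €8,792.25 per year

Annual demand D = 1,850 × 12 = 22,200.
EOQ = √(2DS/H) = √(2 × 22,200 × 339 / 13.2) ≈ 1067.84.
Cost at Q* = (D/Q*)S + (Q*/2)H = √(2DSH) ≈ €14,095.43.
Cost at Q = 3,100: (22,200/3,100)×339 + (3,100/2)×13.2 = €2,427.68 + €20,460.00 = €22,887.68.
Excess = €22,887.68 − €14,095.43 = €8,792.25.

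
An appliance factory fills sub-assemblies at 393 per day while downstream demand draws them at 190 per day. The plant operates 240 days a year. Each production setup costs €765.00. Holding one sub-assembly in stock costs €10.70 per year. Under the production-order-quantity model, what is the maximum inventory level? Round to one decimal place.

I_max ≈ 1,835.2 sub-assemblies

Annual demand D = 190 × 240 = 45,600.
Production build-up factor (1 − d/p) = 1 − 190/393 = 0.5165.
Q* = √(2DS / (H(1 − d/p))) = √(2 × 45,600 × 765 / (10.7 × 0.5165)).
= √(69,768,000 / 5.527) ≈ 3552.912.
Maximum inventory = Q*(1 − d/p) = 3552.912 × 0.5165 ≈ 1835.219.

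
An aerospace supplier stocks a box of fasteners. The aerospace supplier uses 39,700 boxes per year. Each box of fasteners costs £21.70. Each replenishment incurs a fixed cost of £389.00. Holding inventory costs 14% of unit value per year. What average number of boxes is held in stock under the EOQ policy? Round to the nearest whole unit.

Holding cost H = 0.14 × £21.70 = £3.0380 per unit per year.
The optimal lot size = √(2DS/H) = √(2 × 39,700 × 389 / 3.038) ≈ 3188.53.
Average inventory = Q*/2 ≈ 3188.53 / 2 = 1594.267.

Average inventory ≈ 1,594 boxes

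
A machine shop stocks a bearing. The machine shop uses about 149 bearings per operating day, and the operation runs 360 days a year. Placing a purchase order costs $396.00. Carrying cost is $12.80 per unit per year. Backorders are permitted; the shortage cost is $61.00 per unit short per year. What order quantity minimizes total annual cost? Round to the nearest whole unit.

Annual demand D = 149 × 360 = 53,640.
With planned backorders, Q* = √(2DS/H) · √((H+B)/B).
√(2DS/H) = √(2 × 53,640 × 396 / 12.8) = 1821.805.
√((H+B)/B) = √((12.8+61)/61) = 1.0999.
Q* ≈ 2003.850.

Q* ≈ 2,004 bearings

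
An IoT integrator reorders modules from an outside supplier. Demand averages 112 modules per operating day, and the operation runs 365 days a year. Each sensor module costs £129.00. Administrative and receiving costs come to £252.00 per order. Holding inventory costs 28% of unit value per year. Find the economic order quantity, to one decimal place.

Annual demand D = 112 × 365 = 40,880.
Holding cost H = 0.28 × £129.00 = £36.1200 per unit per year.
EOQ = √(2DS / H) = √(2 × 40,880 × 252 / 36.12).
= √(20,603,520 / 36.12) = √570,418.6047 ≈ 755.261.

Q* ≈ 755.3 modules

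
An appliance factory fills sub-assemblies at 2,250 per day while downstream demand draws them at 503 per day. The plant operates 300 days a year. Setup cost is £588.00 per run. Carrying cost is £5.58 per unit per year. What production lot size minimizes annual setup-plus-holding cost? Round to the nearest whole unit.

Q* ≈ 6,400 sub-assemblies

Annual demand D = 503 × 300 = 150,900.
Production build-up factor (1 − d/p) = 1 − 503/2,250 = 0.7764.
Q* = √(2DS / (H(1 − d/p))) = √(2 × 150,900 × 588 / (5.58 × 0.7764)).
= √(177,458,400 / 4.3326) ≈ 6399.941.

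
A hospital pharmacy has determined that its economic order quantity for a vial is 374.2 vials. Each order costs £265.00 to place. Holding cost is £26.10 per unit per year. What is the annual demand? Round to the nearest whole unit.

D ≈ 6,896 vials per year

Invert the EOQ relation Q*² = 2DS/H.
From Q* = √(2DS/H): D = Q*²H / (2S) = 374.2² × 26.1 / (2 × 265) = 6895.602.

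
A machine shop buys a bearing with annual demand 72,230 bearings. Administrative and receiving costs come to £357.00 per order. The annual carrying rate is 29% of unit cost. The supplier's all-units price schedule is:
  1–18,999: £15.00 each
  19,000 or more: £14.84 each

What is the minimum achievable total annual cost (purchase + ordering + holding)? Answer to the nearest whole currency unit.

Holding cost per unit per year at price C is H = 0.29·C.
For each price level, check whether its EOQ is feasible; otherwise the best quantity at that price is the breakpoint.
EOQ at £15.00 = 3443.2 (feasible in tier 1): TC = 72,230×£15.00 + (72,230/3443.2)×357 + (3443.2/2)×0.29×£15.00 = £1,098,427.96.
EOQ at £14.84 = 3461.7 < 19000, so use break Q=19000: TC = 72,230×£14.84 + (72,230/19000.0)×357 + (19000.0/2)×0.29×£14.84 = £1,114,134.56.
Lowest total cost among the candidates is at Q = 3443.2.

TC* ≈ £1,098,428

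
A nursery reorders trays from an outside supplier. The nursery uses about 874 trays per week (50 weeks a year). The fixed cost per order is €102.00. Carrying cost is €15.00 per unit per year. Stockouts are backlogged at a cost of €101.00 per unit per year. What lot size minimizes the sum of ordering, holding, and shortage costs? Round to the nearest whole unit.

Q* ≈ 826 trays

Annual demand D = 874 × 50 = 43,700.
With planned backorders, Q* = √(2DS/H) · √((H+B)/B).
√(2DS/H) = √(2 × 43,700 × 102 / 15) = 770.922.
√((H+B)/B) = √((15+101)/101) = 1.0717.
Q* ≈ 826.187.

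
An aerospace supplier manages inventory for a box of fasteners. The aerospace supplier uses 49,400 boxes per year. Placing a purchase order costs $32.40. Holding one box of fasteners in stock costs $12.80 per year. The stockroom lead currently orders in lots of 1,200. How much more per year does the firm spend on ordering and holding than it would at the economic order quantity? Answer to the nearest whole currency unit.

EOQ = √(2DS/H) = √(2 × 49,400 × 32.4 / 12.8) ≈ 500.09.
Cost at Q* = (D/Q*)S + (Q*/2)H = √(2DSH) ≈ $6,401.12.
Cost at Q = 1,200: (49,400/1,200)×32.4 + (1,200/2)×12.8 = $1,333.80 + $7,680.00 = $9,013.80.
Excess = $9,013.80 − $6,401.12 = $2,612.68.

Extra cost ≈ $2,613 per year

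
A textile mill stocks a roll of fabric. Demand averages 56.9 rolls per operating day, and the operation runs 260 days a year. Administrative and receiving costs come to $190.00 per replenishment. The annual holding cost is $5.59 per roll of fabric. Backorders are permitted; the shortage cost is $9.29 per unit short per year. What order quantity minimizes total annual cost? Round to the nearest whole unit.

Q* ≈ 1,269 rolls

Annual demand D = 56.9 × 260 = 14,794.
With planned backorders, Q* = √(2DS/H) · √((H+B)/B).
√(2DS/H) = √(2 × 14,794 × 190 / 5.59) = 1002.833.
√((H+B)/B) = √((5.59+9.29)/9.29) = 1.2656.
Q* ≈ 1269.177.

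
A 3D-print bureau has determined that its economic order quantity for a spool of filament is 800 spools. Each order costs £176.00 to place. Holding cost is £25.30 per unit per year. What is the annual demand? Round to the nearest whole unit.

The basic EOQ model gives Q* = √(2DS/H); rearrange for the unknown.
From Q* = √(2DS/H): D = Q*²H / (2S) = 800² × 25.3 / (2 × 176) = 46000.000.

D ≈ 46,000 spools per year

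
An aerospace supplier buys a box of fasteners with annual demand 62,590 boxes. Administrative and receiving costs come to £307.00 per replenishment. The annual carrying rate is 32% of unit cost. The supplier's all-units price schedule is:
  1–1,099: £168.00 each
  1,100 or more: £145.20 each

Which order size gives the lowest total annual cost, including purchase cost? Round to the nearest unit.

Q* ≈ 1,100 boxes

Holding cost per unit per year at price C is H = 0.32·C.
Candidates are each tier's EOQ (if it falls in that tier) and each price-break quantity.
EOQ at £168.00 = 845.5 (feasible in tier 1): TC = 62,590×£168.00 + (62,590/845.5)×307 + (845.5/2)×0.32×£168.00 = £10,560,573.39.
EOQ at £145.20 = 909.4 < 1100, so use break Q=1100: TC = 62,590×£145.20 + (62,590/1100.0)×307 + (1100.0/2)×0.32×£145.20 = £9,131,091.50.
Lowest total cost is £9,131,091.50 at Q = 1100.0.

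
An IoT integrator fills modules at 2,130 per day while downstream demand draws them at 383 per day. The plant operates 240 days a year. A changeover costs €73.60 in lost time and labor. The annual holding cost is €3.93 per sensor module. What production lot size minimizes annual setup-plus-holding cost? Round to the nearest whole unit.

Q* ≈ 2,049 modules

Annual demand D = 383 × 240 = 91,920.
Production build-up factor (1 − d/p) = 1 − 383/2,130 = 0.8202.
Q* = √(2DS / (H(1 − d/p))) = √(2 × 91,920 × 73.6 / (3.93 × 0.8202)).
= √(13,530,624 / 3.2233) ≈ 2048.830.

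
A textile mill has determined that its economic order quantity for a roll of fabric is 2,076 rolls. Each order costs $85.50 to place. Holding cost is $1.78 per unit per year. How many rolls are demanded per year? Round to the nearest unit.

Squaring Q* = √(2DS/H) gives Q*² = 2DS/H.
From Q* = √(2DS/H): D = Q*²H / (2S) = 2,076² × 1.78 / (2 × 85.5) = 44861.996.

D ≈ 44,862 rolls per year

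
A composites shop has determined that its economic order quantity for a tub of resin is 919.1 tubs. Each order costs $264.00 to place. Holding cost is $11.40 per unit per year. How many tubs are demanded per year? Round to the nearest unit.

Squaring Q* = √(2DS/H) gives Q*² = 2DS/H.
From Q* = √(2DS/H): D = Q*²H / (2S) = 919.1² × 11.4 / (2 × 264) = 18238.808.

D ≈ 18,239 tubs per year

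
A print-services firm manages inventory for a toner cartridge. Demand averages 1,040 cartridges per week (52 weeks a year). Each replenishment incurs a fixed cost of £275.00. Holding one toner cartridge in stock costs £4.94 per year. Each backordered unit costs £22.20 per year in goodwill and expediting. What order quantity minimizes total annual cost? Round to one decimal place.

Q* ≈ 2,713.1 cartridges

Annual demand D = 1,040 × 52 = 54,080.
With planned backorders, Q* = √(2DS/H) · √((H+B)/B).
√(2DS/H) = √(2 × 54,080 × 275 / 4.94) = 2453.783.
√((H+B)/B) = √((4.94+22.2)/22.2) = 1.1057.
Q* ≈ 2713.093.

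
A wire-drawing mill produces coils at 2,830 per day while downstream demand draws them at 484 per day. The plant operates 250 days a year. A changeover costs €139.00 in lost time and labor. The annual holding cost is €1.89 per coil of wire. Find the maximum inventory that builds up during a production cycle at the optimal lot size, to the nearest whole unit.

Annual demand D = 484 × 250 = 121,000.
Production build-up factor (1 − d/p) = 1 − 484/2,830 = 0.8290.
Q* = √(2DS / (H(1 − d/p))) = √(2 × 121,000 × 139 / (1.89 × 0.8290)).
= √(33,638,000 / 1.5668) ≈ 4633.545.
Maximum inventory = Q*(1 − d/p) = 4633.545 × 0.8290 ≈ 3841.094.

I_max ≈ 3,841 coils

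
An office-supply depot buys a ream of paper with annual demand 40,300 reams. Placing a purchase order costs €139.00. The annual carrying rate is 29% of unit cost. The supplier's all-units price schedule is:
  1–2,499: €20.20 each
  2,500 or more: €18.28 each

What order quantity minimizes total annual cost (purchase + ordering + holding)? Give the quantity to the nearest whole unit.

Holding cost per unit per year at price C is H = 0.29·C.
Candidates are each tier's EOQ (if it falls in that tier) and each price-break quantity.
EOQ at €20.20 = 1382.9 (feasible in tier 1): TC = 40,300×€20.20 + (40,300/1382.9)×139 + (1382.9/2)×0.29×€20.20 = €822,161.20.
EOQ at €18.28 = 1453.7 < 2500, so use break Q=2500: TC = 40,300×€18.28 + (40,300/2500.0)×139 + (2500.0/2)×0.29×€18.28 = €745,551.18.
Lowest total cost is €745,551.18 at Q = 2500.0.

Q* ≈ 2,500 reams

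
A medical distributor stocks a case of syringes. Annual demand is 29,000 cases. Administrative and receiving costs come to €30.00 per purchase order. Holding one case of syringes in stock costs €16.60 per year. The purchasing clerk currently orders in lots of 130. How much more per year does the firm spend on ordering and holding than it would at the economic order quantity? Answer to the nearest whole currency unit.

Extra cost ≈ €2,397 per year

EOQ = √(2DS/H) = √(2 × 29,000 × 30 / 16.6) ≈ 323.76.
Cost at Q* = (D/Q*)S + (Q*/2)H = √(2DSH) ≈ €5,374.38.
Cost at Q = 130: (29,000/130)×30 + (130/2)×16.6 = €6,692.31 + €1,079.00 = €7,771.31.
Excess = €7,771.31 − €5,374.38 = €2,396.92.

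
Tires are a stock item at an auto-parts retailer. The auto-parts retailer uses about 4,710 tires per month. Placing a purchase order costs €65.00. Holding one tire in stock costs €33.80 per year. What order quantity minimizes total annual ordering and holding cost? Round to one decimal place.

Annual demand D = 4,710 × 12 = 56,520.
EOQ = √(2DS / H) = √(2 × 56,520 × 65 / 33.8).
= √(7,347,600 / 33.8) = √217,384.6154 ≈ 466.245.

Q* ≈ 466.2 tires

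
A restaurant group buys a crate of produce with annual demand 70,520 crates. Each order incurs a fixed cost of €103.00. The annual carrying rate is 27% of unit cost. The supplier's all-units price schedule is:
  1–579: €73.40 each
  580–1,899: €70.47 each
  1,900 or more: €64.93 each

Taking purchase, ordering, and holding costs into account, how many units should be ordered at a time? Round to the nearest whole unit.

Q* ≈ 1,900 crates

Holding cost per unit per year at price C is H = 0.27·C.
Candidates are each tier's EOQ (if it falls in that tier) and each price-break quantity.
Tier 1 (€73.40): EOQ = 856.2 exceeds tier's upper bound 579, so this tier is dominated.
EOQ at €70.47 = 873.8 (feasible in tier 2): TC = 70,520×€70.47 + (70,520/873.8)×103 + (873.8/2)×0.27×€70.47 = €4,986,169.86.
EOQ at €64.93 = 910.3 < 1900, so use break Q=1900: TC = 70,520×€64.93 + (70,520/1900.0)×103 + (1900.0/2)×0.27×€64.93 = €4,599,341.07.
Lowest total cost is €4,599,341.07 at Q = 1900.0.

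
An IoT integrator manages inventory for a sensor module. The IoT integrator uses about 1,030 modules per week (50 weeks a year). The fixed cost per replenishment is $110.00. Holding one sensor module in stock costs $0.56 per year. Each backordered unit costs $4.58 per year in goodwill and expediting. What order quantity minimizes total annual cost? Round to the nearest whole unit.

Annual demand D = 1,030 × 50 = 51,500.
With planned backorders, Q* = √(2DS/H) · √((H+B)/B).
√(2DS/H) = √(2 × 51,500 × 110 / 0.56) = 4498.015.
√((H+B)/B) = √((0.56+4.58)/4.58) = 1.0594.
Q* ≈ 4765.075.

Q* ≈ 4,765 modules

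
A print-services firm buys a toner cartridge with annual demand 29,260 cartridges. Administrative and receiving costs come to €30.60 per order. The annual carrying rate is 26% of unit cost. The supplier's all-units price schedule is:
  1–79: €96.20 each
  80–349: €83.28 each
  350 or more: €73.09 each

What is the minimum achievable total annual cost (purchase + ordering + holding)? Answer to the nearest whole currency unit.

TC* ≈ €2,144,497

Holding cost per unit per year at price C is H = 0.26·C.
Candidates are each tier's EOQ (if it falls in that tier) and each price-break quantity.
Tier 1 (€96.20): EOQ = 267.6 exceeds tier's upper bound 79, so this tier is dominated.
EOQ at €83.28 = 287.6 (feasible in tier 2): TC = 29,260×€83.28 + (29,260/287.6)×30.6 + (287.6/2)×0.26×€83.28 = €2,442,999.67.
EOQ at €73.09 = 307.0 < 350, so use break Q=350: TC = 29,260×€73.09 + (29,260/350.0)×30.6 + (350.0/2)×0.26×€73.09 = €2,144,497.16.
Lowest total cost among the candidates is at Q = 350.0.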